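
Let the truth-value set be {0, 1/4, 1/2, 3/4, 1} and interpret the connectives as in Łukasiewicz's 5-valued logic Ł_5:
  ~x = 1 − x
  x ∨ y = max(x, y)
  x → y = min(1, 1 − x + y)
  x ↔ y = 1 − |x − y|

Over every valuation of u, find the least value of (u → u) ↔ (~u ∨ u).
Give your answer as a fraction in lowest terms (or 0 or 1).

Take u = 1/2:
u → u = 1/2 → 1/2 = 1
~u = ~1/2 = 1/2
~u ∨ u = 1/2 ∨ 1/2 = 1/2
(u → u) ↔ (~u ∨ u) = 1 ↔ 1/2 = 1/2
No assignment yields a value below 1/2, so this is the minimum.

1/2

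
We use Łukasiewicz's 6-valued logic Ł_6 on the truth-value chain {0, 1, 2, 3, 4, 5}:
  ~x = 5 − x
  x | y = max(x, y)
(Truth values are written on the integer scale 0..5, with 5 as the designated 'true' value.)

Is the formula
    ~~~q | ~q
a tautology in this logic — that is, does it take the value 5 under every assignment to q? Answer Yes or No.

No

Counterexample: take q = 1.
~q = ~1 = 4
~~q = ~4 = 1
~~~q = ~1 = 4
~~~q | ~q = 4 | 4 = 4
This gives 4 ≠ 5.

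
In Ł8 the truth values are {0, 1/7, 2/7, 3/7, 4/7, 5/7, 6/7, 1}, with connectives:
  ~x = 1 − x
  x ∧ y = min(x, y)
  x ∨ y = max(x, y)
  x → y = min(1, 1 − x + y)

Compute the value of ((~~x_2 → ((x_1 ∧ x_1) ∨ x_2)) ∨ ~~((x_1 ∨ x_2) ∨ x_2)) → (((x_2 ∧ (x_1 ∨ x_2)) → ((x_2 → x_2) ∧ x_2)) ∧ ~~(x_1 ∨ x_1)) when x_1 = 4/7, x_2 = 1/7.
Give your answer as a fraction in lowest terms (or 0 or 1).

~x_2 = ~1/7 = 6/7
~~x_2 = ~6/7 = 1/7
x_1 ∧ x_1 = 4/7 ∧ 4/7 = 4/7
(x_1 ∧ x_1) ∨ x_2 = 4/7 ∨ 1/7 = 4/7
~~x_2 → ((x_1 ∧ x_1) ∨ x_2) = 1/7 → 4/7 = 1
x_1 ∨ x_2 = 4/7 ∨ 1/7 = 4/7
(x_1 ∨ x_2) ∨ x_2 = 4/7 ∨ 1/7 = 4/7
~((x_1 ∨ x_2) ∨ x_2) = ~4/7 = 3/7
~~((x_1 ∨ x_2) ∨ x_2) = ~3/7 = 4/7
(~~x_2 → ((x_1 ∧ x_1) ∨ x_2)) ∨ ~~((x_1 ∨ x_2) ∨ x_2) = 1 ∨ 4/7 = 1
x_1 ∨ x_2 = 4/7 ∨ 1/7 = 4/7
x_2 ∧ (x_1 ∨ x_2) = 1/7 ∧ 4/7 = 1/7
x_2 → x_2 = 1/7 → 1/7 = 1
(x_2 → x_2) ∧ x_2 = 1 ∧ 1/7 = 1/7
(x_2 ∧ (x_1 ∨ x_2)) → ((x_2 → x_2) ∧ x_2) = 1/7 → 1/7 = 1
x_1 ∨ x_1 = 4/7 ∨ 4/7 = 4/7
~(x_1 ∨ x_1) = ~4/7 = 3/7
~~(x_1 ∨ x_1) = ~3/7 = 4/7
((x_2 ∧ (x_1 ∨ x_2)) → ((x_2 → x_2) ∧ x_2)) ∧ ~~(x_1 ∨ x_1) = 1 ∧ 4/7 = 4/7
((~~x_2 → ((x_1 ∧ x_1) ∨ x_2)) ∨ ~~((x_1 ∨ x_2) ∨ x_2)) → (((x_2 ∧ (x_1 ∨ x_2)) → ((x_2 → x_2) ∧ x_2)) ∧ ~~(x_1 ∨ x_1)) = 1 → 4/7 = 4/7

4/7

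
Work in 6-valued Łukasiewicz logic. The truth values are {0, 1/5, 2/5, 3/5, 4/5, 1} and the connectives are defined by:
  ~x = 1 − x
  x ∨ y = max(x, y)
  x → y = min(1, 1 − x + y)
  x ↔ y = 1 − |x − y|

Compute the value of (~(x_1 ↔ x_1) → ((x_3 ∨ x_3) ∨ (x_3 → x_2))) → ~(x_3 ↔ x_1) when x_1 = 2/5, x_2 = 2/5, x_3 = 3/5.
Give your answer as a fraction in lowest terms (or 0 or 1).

1/5

x_1 ↔ x_1 = 2/5 ↔ 2/5 = 1
~(x_1 ↔ x_1) = ~1 = 0
x_3 ∨ x_3 = 3/5 ∨ 3/5 = 3/5
x_3 → x_2 = 3/5 → 2/5 = 4/5
(x_3 ∨ x_3) ∨ (x_3 → x_2) = 3/5 ∨ 4/5 = 4/5
~(x_1 ↔ x_1) → ((x_3 ∨ x_3) ∨ (x_3 → x_2)) = 0 → 4/5 = 1
x_3 ↔ x_1 = 3/5 ↔ 2/5 = 4/5
~(x_3 ↔ x_1) = ~4/5 = 1/5
(~(x_1 ↔ x_1) → ((x_3 ∨ x_3) ∨ (x_3 → x_2))) → ~(x_3 ↔ x_1) = 1 → 1/5 = 1/5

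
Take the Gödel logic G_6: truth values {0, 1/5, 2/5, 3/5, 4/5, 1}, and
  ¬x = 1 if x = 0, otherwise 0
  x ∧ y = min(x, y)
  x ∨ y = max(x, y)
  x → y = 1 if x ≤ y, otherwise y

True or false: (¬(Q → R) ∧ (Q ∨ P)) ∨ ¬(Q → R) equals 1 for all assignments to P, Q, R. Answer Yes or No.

No

Counterexample: take P = 0, Q = 0, R = 0.
Q → R = 0 → 0 = 1
¬(Q → R) = ¬1 = 0
Q ∨ P = 0 ∨ 0 = 0
¬(Q → R) ∧ (Q ∨ P) = 0 ∧ 0 = 0
(¬(Q → R) ∧ (Q ∨ P)) ∨ ¬(Q → R) = 0 ∨ 0 = 0
This gives 0 ≠ 1.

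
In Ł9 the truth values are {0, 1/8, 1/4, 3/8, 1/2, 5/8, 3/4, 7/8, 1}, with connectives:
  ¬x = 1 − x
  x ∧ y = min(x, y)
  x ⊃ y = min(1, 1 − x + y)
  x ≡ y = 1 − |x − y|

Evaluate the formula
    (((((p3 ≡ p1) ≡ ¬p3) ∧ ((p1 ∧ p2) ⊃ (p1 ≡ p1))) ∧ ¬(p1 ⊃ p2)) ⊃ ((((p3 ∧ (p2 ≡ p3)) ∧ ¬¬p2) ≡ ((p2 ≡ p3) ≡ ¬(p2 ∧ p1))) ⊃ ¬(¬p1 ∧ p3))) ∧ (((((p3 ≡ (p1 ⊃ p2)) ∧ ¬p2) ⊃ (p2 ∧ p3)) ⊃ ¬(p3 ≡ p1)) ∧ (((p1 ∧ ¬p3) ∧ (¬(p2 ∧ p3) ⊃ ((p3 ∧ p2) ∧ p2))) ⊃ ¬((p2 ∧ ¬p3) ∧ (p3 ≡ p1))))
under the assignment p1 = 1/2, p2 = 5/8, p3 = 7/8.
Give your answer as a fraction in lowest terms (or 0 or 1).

p3 ≡ p1 = 7/8 ≡ 1/2 = 5/8
¬p3 = ¬7/8 = 1/8
(p3 ≡ p1) ≡ ¬p3 = 5/8 ≡ 1/8 = 1/2
p1 ∧ p2 = 1/2 ∧ 5/8 = 1/2
p1 ≡ p1 = 1/2 ≡ 1/2 = 1
(p1 ∧ p2) ⊃ (p1 ≡ p1) = 1/2 ⊃ 1 = 1
((p3 ≡ p1) ≡ ¬p3) ∧ ((p1 ∧ p2) ⊃ (p1 ≡ p1)) = 1/2 ∧ 1 = 1/2
p1 ⊃ p2 = 1/2 ⊃ 5/8 = 1
¬(p1 ⊃ p2) = ¬1 = 0
(((p3 ≡ p1) ≡ ¬p3) ∧ ((p1 ∧ p2) ⊃ (p1 ≡ p1))) ∧ ¬(p1 ⊃ p2) = 1/2 ∧ 0 = 0
p2 ≡ p3 = 5/8 ≡ 7/8 = 3/4
p3 ∧ (p2 ≡ p3) = 7/8 ∧ 3/4 = 3/4
¬p2 = ¬5/8 = 3/8
¬¬p2 = ¬3/8 = 5/8
(p3 ∧ (p2 ≡ p3)) ∧ ¬¬p2 = 3/4 ∧ 5/8 = 5/8
p2 ≡ p3 = 5/8 ≡ 7/8 = 3/4
p2 ∧ p1 = 5/8 ∧ 1/2 = 1/2
¬(p2 ∧ p1) = ¬1/2 = 1/2
(p2 ≡ p3) ≡ ¬(p2 ∧ p1) = 3/4 ≡ 1/2 = 3/4
((p3 ∧ (p2 ≡ p3)) ∧ ¬¬p2) ≡ ((p2 ≡ p3) ≡ ¬(p2 ∧ p1)) = 5/8 ≡ 3/4 = 7/8
¬p1 = ¬1/2 = 1/2
¬p1 ∧ p3 = 1/2 ∧ 7/8 = 1/2
¬(¬p1 ∧ p3) = ¬1/2 = 1/2
(((p3 ∧ (p2 ≡ p3)) ∧ ¬¬p2) ≡ ((p2 ≡ p3) ≡ ¬(p2 ∧ p1))) ⊃ ¬(¬p1 ∧ p3) = 7/8 ⊃ 1/2 = 5/8
((((p3 ≡ p1) ≡ ¬p3) ∧ ((p1 ∧ p2) ⊃ (p1 ≡ p1))) ∧ ¬(p1 ⊃ p2)) ⊃ ((((p3 ∧ (p2 ≡ p3)) ∧ ¬¬p2) ≡ ((p2 ≡ p3) ≡ ¬(p2 ∧ p1))) ⊃ ¬(¬p1 ∧ p3)) = 0 ⊃ 5/8 = 1
p1 ⊃ p2 = 1/2 ⊃ 5/8 = 1
p3 ≡ (p1 ⊃ p2) = 7/8 ≡ 1 = 7/8
¬p2 = ¬5/8 = 3/8
(p3 ≡ (p1 ⊃ p2)) ∧ ¬p2 = 7/8 ∧ 3/8 = 3/8
p2 ∧ p3 = 5/8 ∧ 7/8 = 5/8
((p3 ≡ (p1 ⊃ p2)) ∧ ¬p2) ⊃ (p2 ∧ p3) = 3/8 ⊃ 5/8 = 1
p3 ≡ p1 = 7/8 ≡ 1/2 = 5/8
¬(p3 ≡ p1) = ¬5/8 = 3/8
(((p3 ≡ (p1 ⊃ p2)) ∧ ¬p2) ⊃ (p2 ∧ p3)) ⊃ ¬(p3 ≡ p1) = 1 ⊃ 3/8 = 3/8
¬p3 = ¬7/8 = 1/8
p1 ∧ ¬p3 = 1/2 ∧ 1/8 = 1/8
p2 ∧ p3 = 5/8 ∧ 7/8 = 5/8
¬(p2 ∧ p3) = ¬5/8 = 3/8
p3 ∧ p2 = 7/8 ∧ 5/8 = 5/8
(p3 ∧ p2) ∧ p2 = 5/8 ∧ 5/8 = 5/8
¬(p2 ∧ p3) ⊃ ((p3 ∧ p2) ∧ p2) = 3/8 ⊃ 5/8 = 1
(p1 ∧ ¬p3) ∧ (¬(p2 ∧ p3) ⊃ ((p3 ∧ p2) ∧ p2)) = 1/8 ∧ 1 = 1/8
¬p3 = ¬7/8 = 1/8
p2 ∧ ¬p3 = 5/8 ∧ 1/8 = 1/8
p3 ≡ p1 = 7/8 ≡ 1/2 = 5/8
(p2 ∧ ¬p3) ∧ (p3 ≡ p1) = 1/8 ∧ 5/8 = 1/8
¬((p2 ∧ ¬p3) ∧ (p3 ≡ p1)) = ¬1/8 = 7/8
((p1 ∧ ¬p3) ∧ (¬(p2 ∧ p3) ⊃ ((p3 ∧ p2) ∧ p2))) ⊃ ¬((p2 ∧ ¬p3) ∧ (p3 ≡ p1)) = 1/8 ⊃ 7/8 = 1
((((p3 ≡ (p1 ⊃ p2)) ∧ ¬p2) ⊃ (p2 ∧ p3)) ⊃ ¬(p3 ≡ p1)) ∧ (((p1 ∧ ¬p3) ∧ (¬(p2 ∧ p3) ⊃ ((p3 ∧ p2) ∧ p2))) ⊃ ¬((p2 ∧ ¬p3) ∧ (p3 ≡ p1))) = 3/8 ∧ 1 = 3/8
(((((p3 ≡ p1) ≡ ¬p3) ∧ ((p1 ∧ p2) ⊃ (p1 ≡ p1))) ∧ ¬(p1 ⊃ p2)) ⊃ ((((p3 ∧ (p2 ≡ p3)) ∧ ¬¬p2) ≡ ((p2 ≡ p3) ≡ ¬(p2 ∧ p1))) ⊃ ¬(¬p1 ∧ p3))) ∧ (((((p3 ≡ (p1 ⊃ p2)) ∧ ¬p2) ⊃ (p2 ∧ p3)) ⊃ ¬(p3 ≡ p1)) ∧ (((p1 ∧ ¬p3) ∧ (¬(p2 ∧ p3) ⊃ ((p3 ∧ p2) ∧ p2))) ⊃ ¬((p2 ∧ ¬p3) ∧ (p3 ≡ p1)))) = 1 ∧ 3/8 = 3/8

3/8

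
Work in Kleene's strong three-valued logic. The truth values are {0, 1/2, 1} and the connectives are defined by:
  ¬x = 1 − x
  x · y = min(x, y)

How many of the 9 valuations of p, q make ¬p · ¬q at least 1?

p = 0, q = 0 ↦ 1  ≥
p = 0, q = 1/2 ↦ 1/2  <
p = 0, q = 1 ↦ 0  <
p = 1/2, q = 0 ↦ 1/2  <
p = 1/2, q = 1/2 ↦ 1/2  <
p = 1/2, q = 1 ↦ 0  <
p = 1, q = 0 ↦ 0  <
p = 1, q = 1/2 ↦ 0  <
p = 1, q = 1 ↦ 0  <
So 1 of the 9 assignments meets the threshold.

1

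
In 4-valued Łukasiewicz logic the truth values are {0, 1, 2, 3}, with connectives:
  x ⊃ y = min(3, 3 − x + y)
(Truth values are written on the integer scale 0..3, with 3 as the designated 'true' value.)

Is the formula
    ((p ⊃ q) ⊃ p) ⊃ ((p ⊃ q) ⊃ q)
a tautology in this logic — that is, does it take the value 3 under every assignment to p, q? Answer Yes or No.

Counterexample: take p = 1, q = 0.
p ⊃ q = 1 ⊃ 0 = 2
(p ⊃ q) ⊃ p = 2 ⊃ 1 = 2
p ⊃ q = 1 ⊃ 0 = 2
(p ⊃ q) ⊃ q = 2 ⊃ 0 = 1
((p ⊃ q) ⊃ p) ⊃ ((p ⊃ q) ⊃ q) = 2 ⊃ 1 = 2
This gives 2 ≠ 3.

No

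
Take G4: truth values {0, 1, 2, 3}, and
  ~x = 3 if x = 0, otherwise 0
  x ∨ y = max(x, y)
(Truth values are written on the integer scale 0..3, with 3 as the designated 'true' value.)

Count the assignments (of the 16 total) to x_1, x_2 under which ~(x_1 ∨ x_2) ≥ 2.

1

x_1 = 0, x_2 = 0 ↦ 3  ≥
x_1 = 0, x_2 = 1 ↦ 0  <
x_1 = 0, x_2 = 2 ↦ 0  <
x_1 = 0, x_2 = 3 ↦ 0  <
x_1 = 1, x_2 = 0 ↦ 0  <
x_1 = 1, x_2 = 1 ↦ 0  <
x_1 = 1, x_2 = 2 ↦ 0  <
x_1 = 1, x_2 = 3 ↦ 0  <
x_1 = 2, x_2 = 0 ↦ 0  <
x_1 = 2, x_2 = 1 ↦ 0  <
x_1 = 2, x_2 = 2 ↦ 0  <
x_1 = 2, x_2 = 3 ↦ 0  <
x_1 = 3, x_2 = 0 ↦ 0  <
x_1 = 3, x_2 = 1 ↦ 0  <
x_1 = 3, x_2 = 2 ↦ 0  <
x_1 = 3, x_2 = 3 ↦ 0  <
So 1 of the 16 assignments meets the threshold.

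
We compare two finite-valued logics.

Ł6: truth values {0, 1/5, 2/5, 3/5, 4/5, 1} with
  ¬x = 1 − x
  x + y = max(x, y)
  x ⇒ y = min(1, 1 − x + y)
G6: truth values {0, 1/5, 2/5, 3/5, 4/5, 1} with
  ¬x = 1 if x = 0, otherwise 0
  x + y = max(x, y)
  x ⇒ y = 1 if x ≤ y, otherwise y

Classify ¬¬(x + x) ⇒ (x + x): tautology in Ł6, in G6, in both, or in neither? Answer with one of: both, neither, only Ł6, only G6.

only Ł6

In Ł6: every assignment gives 1 — tautology.
In G6: at x = 1/5 the value is 1/5 — not a tautology.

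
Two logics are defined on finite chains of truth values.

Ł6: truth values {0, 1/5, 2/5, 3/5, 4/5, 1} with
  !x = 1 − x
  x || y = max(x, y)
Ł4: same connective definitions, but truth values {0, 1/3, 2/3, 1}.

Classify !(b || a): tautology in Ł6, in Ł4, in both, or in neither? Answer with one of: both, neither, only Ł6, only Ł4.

neither

In Ł6: at a = 0, b = 1/5 the value is 4/5 — not a tautology.
In Ł4: at a = 0, b = 1/3 the value is 2/3 — not a tautology.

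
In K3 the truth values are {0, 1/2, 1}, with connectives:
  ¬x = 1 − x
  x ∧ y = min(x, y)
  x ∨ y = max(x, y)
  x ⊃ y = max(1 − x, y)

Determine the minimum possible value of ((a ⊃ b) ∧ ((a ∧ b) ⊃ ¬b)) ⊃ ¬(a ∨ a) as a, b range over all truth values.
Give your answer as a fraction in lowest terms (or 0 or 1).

1/2

Take a = 1/2, b = 0:
a ⊃ b = 1/2 ⊃ 0 = 1/2
a ∧ b = 1/2 ∧ 0 = 0
¬b = ¬0 = 1
(a ∧ b) ⊃ ¬b = 0 ⊃ 1 = 1
(a ⊃ b) ∧ ((a ∧ b) ⊃ ¬b) = 1/2 ∧ 1 = 1/2
a ∨ a = 1/2 ∨ 1/2 = 1/2
¬(a ∨ a) = ¬1/2 = 1/2
((a ⊃ b) ∧ ((a ∧ b) ⊃ ¬b)) ⊃ ¬(a ∨ a) = 1/2 ⊃ 1/2 = 1/2
No assignment yields a value below 1/2, so this is the minimum.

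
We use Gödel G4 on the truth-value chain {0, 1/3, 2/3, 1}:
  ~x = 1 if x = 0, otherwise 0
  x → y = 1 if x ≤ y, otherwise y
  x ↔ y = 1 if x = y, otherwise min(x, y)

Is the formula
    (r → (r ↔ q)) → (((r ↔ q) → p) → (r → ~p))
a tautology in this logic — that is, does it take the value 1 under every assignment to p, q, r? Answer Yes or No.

No

Counterexample: take p = 1/3, q = 1/3, r = 1/3.
r ↔ q = 1/3 ↔ 1/3 = 1
r → (r ↔ q) = 1/3 → 1 = 1
r ↔ q = 1/3 ↔ 1/3 = 1
(r ↔ q) → p = 1 → 1/3 = 1/3
~p = ~1/3 = 0
r → ~p = 1/3 → 0 = 0
((r ↔ q) → p) → (r → ~p) = 1/3 → 0 = 0
(r → (r ↔ q)) → (((r ↔ q) → p) → (r → ~p)) = 1 → 0 = 0
This gives 0 ≠ 1.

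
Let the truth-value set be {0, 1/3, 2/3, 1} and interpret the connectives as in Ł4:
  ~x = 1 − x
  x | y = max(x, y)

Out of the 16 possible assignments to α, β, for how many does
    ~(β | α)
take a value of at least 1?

1

α = 0, β = 0 ↦ 1  ≥
α = 0, β = 1/3 ↦ 2/3  <
α = 0, β = 2/3 ↦ 1/3  <
α = 0, β = 1 ↦ 0  <
α = 1/3, β = 0 ↦ 2/3  <
α = 1/3, β = 1/3 ↦ 2/3  <
α = 1/3, β = 2/3 ↦ 1/3  <
α = 1/3, β = 1 ↦ 0  <
α = 2/3, β = 0 ↦ 1/3  <
α = 2/3, β = 1/3 ↦ 1/3  <
α = 2/3, β = 2/3 ↦ 1/3  <
α = 2/3, β = 1 ↦ 0  <
α = 1, β = 0 ↦ 0  <
α = 1, β = 1/3 ↦ 0  <
α = 1, β = 2/3 ↦ 0  <
α = 1, β = 1 ↦ 0  <
So 1 of the 16 assignments meets the threshold.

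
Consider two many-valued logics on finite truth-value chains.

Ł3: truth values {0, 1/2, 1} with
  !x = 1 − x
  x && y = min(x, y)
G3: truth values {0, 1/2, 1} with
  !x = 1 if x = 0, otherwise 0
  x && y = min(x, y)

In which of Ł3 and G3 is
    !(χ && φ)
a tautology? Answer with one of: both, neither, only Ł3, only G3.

neither

In Ł3: at φ = 1/2, χ = 1/2 the value is 1/2 — not a tautology.
In G3: at φ = 1/2, χ = 1/2 the value is 0 — not a tautology.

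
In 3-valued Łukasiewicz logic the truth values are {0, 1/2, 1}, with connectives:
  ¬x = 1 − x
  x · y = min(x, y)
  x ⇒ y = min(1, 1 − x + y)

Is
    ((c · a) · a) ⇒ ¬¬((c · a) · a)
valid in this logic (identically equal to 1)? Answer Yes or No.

Yes

a = 0, c = 0 ↦ 1
a = 0, c = 1/2 ↦ 1
a = 0, c = 1 ↦ 1
a = 1/2, c = 0 ↦ 1
a = 1/2, c = 1/2 ↦ 1
a = 1/2, c = 1 ↦ 1
a = 1, c = 0 ↦ 1
a = 1, c = 1/2 ↦ 1
a = 1, c = 1 ↦ 1
Every assignment gives a value ≥ 1.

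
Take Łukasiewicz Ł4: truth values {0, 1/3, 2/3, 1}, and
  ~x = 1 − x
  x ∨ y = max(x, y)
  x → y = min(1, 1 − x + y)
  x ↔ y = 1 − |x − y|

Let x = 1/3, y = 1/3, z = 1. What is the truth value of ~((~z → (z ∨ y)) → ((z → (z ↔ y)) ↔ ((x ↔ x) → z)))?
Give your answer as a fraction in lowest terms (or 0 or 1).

2/3

~z = ~1 = 0
z ∨ y = 1 ∨ 1/3 = 1
~z → (z ∨ y) = 0 → 1 = 1
z ↔ y = 1 ↔ 1/3 = 1/3
z → (z ↔ y) = 1 → 1/3 = 1/3
x ↔ x = 1/3 ↔ 1/3 = 1
(x ↔ x) → z = 1 → 1 = 1
(z → (z ↔ y)) ↔ ((x ↔ x) → z) = 1/3 ↔ 1 = 1/3
(~z → (z ∨ y)) → ((z → (z ↔ y)) ↔ ((x ↔ x) → z)) = 1 → 1/3 = 1/3
~((~z → (z ∨ y)) → ((z → (z ↔ y)) ↔ ((x ↔ x) → z))) = ~1/3 = 2/3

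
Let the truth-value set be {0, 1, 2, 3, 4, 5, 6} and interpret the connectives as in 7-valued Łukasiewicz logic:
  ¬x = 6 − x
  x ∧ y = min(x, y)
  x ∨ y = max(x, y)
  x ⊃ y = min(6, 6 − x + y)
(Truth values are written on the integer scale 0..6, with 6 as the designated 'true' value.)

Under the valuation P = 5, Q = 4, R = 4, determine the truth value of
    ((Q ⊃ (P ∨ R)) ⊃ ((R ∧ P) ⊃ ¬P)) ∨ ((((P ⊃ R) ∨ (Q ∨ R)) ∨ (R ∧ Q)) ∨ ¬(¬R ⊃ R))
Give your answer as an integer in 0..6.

5

P ∨ R = 5 ∨ 4 = 5
Q ⊃ (P ∨ R) = 4 ⊃ 5 = 6
R ∧ P = 4 ∧ 5 = 4
¬P = ¬5 = 1
(R ∧ P) ⊃ ¬P = 4 ⊃ 1 = 3
(Q ⊃ (P ∨ R)) ⊃ ((R ∧ P) ⊃ ¬P) = 6 ⊃ 3 = 3
P ⊃ R = 5 ⊃ 4 = 5
Q ∨ R = 4 ∨ 4 = 4
(P ⊃ R) ∨ (Q ∨ R) = 5 ∨ 4 = 5
R ∧ Q = 4 ∧ 4 = 4
((P ⊃ R) ∨ (Q ∨ R)) ∨ (R ∧ Q) = 5 ∨ 4 = 5
¬R = ¬4 = 2
¬R ⊃ R = 2 ⊃ 4 = 6
¬(¬R ⊃ R) = ¬6 = 0
(((P ⊃ R) ∨ (Q ∨ R)) ∨ (R ∧ Q)) ∨ ¬(¬R ⊃ R) = 5 ∨ 0 = 5
((Q ⊃ (P ∨ R)) ⊃ ((R ∧ P) ⊃ ¬P)) ∨ ((((P ⊃ R) ∨ (Q ∨ R)) ∨ (R ∧ Q)) ∨ ¬(¬R ⊃ R)) = 3 ∨ 5 = 5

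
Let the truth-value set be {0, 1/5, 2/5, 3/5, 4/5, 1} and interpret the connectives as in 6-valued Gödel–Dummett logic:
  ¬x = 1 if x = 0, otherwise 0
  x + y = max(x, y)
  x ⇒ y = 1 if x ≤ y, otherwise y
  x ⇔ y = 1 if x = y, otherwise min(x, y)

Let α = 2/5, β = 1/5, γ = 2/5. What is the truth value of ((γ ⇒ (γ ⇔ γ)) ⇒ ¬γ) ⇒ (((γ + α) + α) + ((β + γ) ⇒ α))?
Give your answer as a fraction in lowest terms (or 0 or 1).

γ ⇔ γ = 2/5 ⇔ 2/5 = 1
γ ⇒ (γ ⇔ γ) = 2/5 ⇒ 1 = 1
¬γ = ¬2/5 = 0
(γ ⇒ (γ ⇔ γ)) ⇒ ¬γ = 1 ⇒ 0 = 0
γ + α = 2/5 + 2/5 = 2/5
(γ + α) + α = 2/5 + 2/5 = 2/5
β + γ = 1/5 + 2/5 = 2/5
(β + γ) ⇒ α = 2/5 ⇒ 2/5 = 1
((γ + α) + α) + ((β + γ) ⇒ α) = 2/5 + 1 = 1
((γ ⇒ (γ ⇔ γ)) ⇒ ¬γ) ⇒ (((γ + α) + α) + ((β + γ) ⇒ α)) = 0 ⇒ 1 = 1

1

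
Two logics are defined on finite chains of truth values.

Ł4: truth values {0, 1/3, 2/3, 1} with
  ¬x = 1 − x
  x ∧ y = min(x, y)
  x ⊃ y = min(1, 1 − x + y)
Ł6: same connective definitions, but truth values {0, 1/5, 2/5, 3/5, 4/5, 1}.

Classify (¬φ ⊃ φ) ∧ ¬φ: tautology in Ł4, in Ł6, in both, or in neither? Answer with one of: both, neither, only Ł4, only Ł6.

In Ł4: at φ = 0 the value is 0 — not a tautology.
In Ł6: at φ = 0 the value is 0 — not a tautology.

neither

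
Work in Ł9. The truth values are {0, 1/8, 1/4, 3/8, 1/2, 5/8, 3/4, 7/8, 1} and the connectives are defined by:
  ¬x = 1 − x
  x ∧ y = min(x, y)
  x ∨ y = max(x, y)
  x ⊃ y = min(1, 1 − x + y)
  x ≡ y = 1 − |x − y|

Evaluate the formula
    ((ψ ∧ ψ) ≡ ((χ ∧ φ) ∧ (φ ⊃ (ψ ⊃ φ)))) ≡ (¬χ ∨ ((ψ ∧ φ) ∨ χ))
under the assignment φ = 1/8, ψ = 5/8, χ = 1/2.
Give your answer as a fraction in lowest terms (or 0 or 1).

ψ ∧ ψ = 5/8 ∧ 5/8 = 5/8
χ ∧ φ = 1/2 ∧ 1/8 = 1/8
ψ ⊃ φ = 5/8 ⊃ 1/8 = 1/2
φ ⊃ (ψ ⊃ φ) = 1/8 ⊃ 1/2 = 1
(χ ∧ φ) ∧ (φ ⊃ (ψ ⊃ φ)) = 1/8 ∧ 1 = 1/8
(ψ ∧ ψ) ≡ ((χ ∧ φ) ∧ (φ ⊃ (ψ ⊃ φ))) = 5/8 ≡ 1/8 = 1/2
¬χ = ¬1/2 = 1/2
ψ ∧ φ = 5/8 ∧ 1/8 = 1/8
(ψ ∧ φ) ∨ χ = 1/8 ∨ 1/2 = 1/2
¬χ ∨ ((ψ ∧ φ) ∨ χ) = 1/2 ∨ 1/2 = 1/2
((ψ ∧ ψ) ≡ ((χ ∧ φ) ∧ (φ ⊃ (ψ ⊃ φ)))) ≡ (¬χ ∨ ((ψ ∧ φ) ∨ χ)) = 1/2 ≡ 1/2 = 1

1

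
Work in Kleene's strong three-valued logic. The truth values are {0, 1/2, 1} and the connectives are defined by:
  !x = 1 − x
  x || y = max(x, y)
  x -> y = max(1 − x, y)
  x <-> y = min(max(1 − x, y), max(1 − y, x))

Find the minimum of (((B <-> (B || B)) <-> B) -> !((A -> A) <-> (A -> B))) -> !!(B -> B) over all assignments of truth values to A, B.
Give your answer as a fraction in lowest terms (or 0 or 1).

Take A = 0, B = 1/2:
B || B = 1/2 || 1/2 = 1/2
B <-> (B || B) = 1/2 <-> 1/2 = 1/2
(B <-> (B || B)) <-> B = 1/2 <-> 1/2 = 1/2
A -> A = 0 -> 0 = 1
A -> B = 0 -> 1/2 = 1
(A -> A) <-> (A -> B) = 1 <-> 1 = 1
!((A -> A) <-> (A -> B)) = !1 = 0
((B <-> (B || B)) <-> B) -> !((A -> A) <-> (A -> B)) = 1/2 -> 0 = 1/2
B -> B = 1/2 -> 1/2 = 1/2
!(B -> B) = !1/2 = 1/2
!!(B -> B) = !1/2 = 1/2
(((B <-> (B || B)) <-> B) -> !((A -> A) <-> (A -> B))) -> !!(B -> B) = 1/2 -> 1/2 = 1/2
No assignment yields a value below 1/2, so this is the minimum.

1/2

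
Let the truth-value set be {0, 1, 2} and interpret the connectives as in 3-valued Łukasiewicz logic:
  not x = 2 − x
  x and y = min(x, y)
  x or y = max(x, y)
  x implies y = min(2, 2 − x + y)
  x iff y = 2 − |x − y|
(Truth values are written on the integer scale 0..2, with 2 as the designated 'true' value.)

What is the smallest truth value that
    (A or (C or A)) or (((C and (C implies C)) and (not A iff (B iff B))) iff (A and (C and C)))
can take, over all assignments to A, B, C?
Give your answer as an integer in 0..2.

1

Take A = 0, B = 0, C = 1:
C or A = 1 or 0 = 1
A or (C or A) = 0 or 1 = 1
C implies C = 1 implies 1 = 2
C and (C implies C) = 1 and 2 = 1
not A = not 0 = 2
B iff B = 0 iff 0 = 2
not A iff (B iff B) = 2 iff 2 = 2
(C and (C implies C)) and (not A iff (B iff B)) = 1 and 2 = 1
C and C = 1 and 1 = 1
A and (C and C) = 0 and 1 = 0
((C and (C implies C)) and (not A iff (B iff B))) iff (A and (C and C)) = 1 iff 0 = 1
(A or (C or A)) or (((C and (C implies C)) and (not A iff (B iff B))) iff (A and (C and C))) = 1 or 1 = 1
No assignment yields a value below 1, so this is the minimum.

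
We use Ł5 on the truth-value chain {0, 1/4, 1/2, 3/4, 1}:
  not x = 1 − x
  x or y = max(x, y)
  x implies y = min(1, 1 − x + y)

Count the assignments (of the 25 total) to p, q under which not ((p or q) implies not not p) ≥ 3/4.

3

value 1: 1 assignment (counts)
value 3/4: 2 assignments (counts)
value 1/2: 3 assignments
value 1/4: 4 assignments
value 0: 15 assignments
So 3 of the 25 assignments meet the threshold.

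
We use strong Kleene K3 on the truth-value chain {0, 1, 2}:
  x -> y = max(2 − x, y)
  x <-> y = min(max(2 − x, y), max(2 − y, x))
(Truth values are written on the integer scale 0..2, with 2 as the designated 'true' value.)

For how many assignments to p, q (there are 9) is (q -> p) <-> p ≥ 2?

p = 0, q = 0 ↦ 0  <
p = 0, q = 1 ↦ 1  <
p = 0, q = 2 ↦ 2  ≥
p = 1, q = 0 ↦ 1  <
p = 1, q = 1 ↦ 1  <
p = 1, q = 2 ↦ 1  <
p = 2, q = 0 ↦ 2  ≥
p = 2, q = 1 ↦ 2  ≥
p = 2, q = 2 ↦ 2  ≥
So 4 of the 9 assignments meet the threshold.

4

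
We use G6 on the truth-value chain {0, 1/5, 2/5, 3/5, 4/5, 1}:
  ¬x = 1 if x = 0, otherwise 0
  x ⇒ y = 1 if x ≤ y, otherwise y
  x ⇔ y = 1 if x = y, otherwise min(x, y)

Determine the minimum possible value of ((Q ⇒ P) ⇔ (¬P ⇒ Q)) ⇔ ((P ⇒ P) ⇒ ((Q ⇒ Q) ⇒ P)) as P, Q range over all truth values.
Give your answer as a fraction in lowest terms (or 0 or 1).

Take P = 1/5, Q = 0:
Q ⇒ P = 0 ⇒ 1/5 = 1
¬P = ¬1/5 = 0
¬P ⇒ Q = 0 ⇒ 0 = 1
(Q ⇒ P) ⇔ (¬P ⇒ Q) = 1 ⇔ 1 = 1
P ⇒ P = 1/5 ⇒ 1/5 = 1
Q ⇒ Q = 0 ⇒ 0 = 1
(Q ⇒ Q) ⇒ P = 1 ⇒ 1/5 = 1/5
(P ⇒ P) ⇒ ((Q ⇒ Q) ⇒ P) = 1 ⇒ 1/5 = 1/5
((Q ⇒ P) ⇔ (¬P ⇒ Q)) ⇔ ((P ⇒ P) ⇒ ((Q ⇒ Q) ⇒ P)) = 1 ⇔ 1/5 = 1/5
No assignment yields a value below 1/5, so this is the minimum.

1/5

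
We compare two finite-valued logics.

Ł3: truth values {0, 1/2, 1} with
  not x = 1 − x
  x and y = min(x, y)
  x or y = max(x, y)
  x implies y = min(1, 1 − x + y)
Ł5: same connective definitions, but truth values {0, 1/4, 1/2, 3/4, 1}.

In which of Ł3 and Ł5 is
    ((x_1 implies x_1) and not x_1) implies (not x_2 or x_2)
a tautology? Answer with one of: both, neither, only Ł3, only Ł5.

In Ł3: at x_1 = 0, x_2 = 1/2 the value is 1/2 — not a tautology.
In Ł5: at x_1 = 0, x_2 = 1/4 the value is 3/4 — not a tautology.

neither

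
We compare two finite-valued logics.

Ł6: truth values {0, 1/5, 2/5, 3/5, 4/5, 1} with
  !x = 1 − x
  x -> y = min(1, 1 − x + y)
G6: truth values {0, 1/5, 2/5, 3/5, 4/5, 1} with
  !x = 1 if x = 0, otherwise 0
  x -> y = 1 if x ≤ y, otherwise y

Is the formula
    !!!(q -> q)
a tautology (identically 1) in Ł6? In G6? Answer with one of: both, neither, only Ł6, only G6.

In Ł6: at q = 0 the value is 0 — not a tautology.
In G6: at q = 0 the value is 0 — not a tautology.

neither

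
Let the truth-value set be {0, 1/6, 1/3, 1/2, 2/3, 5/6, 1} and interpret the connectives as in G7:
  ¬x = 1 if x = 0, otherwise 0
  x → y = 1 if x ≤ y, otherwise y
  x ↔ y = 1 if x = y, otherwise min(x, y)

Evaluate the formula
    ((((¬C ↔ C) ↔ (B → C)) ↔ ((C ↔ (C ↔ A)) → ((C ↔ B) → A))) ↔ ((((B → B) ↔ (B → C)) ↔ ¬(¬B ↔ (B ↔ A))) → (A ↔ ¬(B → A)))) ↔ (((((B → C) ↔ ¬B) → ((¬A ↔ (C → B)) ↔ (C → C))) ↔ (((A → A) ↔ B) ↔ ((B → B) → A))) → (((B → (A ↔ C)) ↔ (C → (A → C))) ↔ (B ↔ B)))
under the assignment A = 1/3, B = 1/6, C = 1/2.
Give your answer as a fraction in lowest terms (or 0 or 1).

1

¬C = ¬1/2 = 0
¬C ↔ C = 0 ↔ 1/2 = 0
B → C = 1/6 → 1/2 = 1
(¬C ↔ C) ↔ (B → C) = 0 ↔ 1 = 0
C ↔ A = 1/2 ↔ 1/3 = 1/3
C ↔ (C ↔ A) = 1/2 ↔ 1/3 = 1/3
C ↔ B = 1/2 ↔ 1/6 = 1/6
(C ↔ B) → A = 1/6 → 1/3 = 1
(C ↔ (C ↔ A)) → ((C ↔ B) → A) = 1/3 → 1 = 1
((¬C ↔ C) ↔ (B → C)) ↔ ((C ↔ (C ↔ A)) → ((C ↔ B) → A)) = 0 ↔ 1 = 0
B → B = 1/6 → 1/6 = 1
B → C = 1/6 → 1/2 = 1
(B → B) ↔ (B → C) = 1 ↔ 1 = 1
¬B = ¬1/6 = 0
B ↔ A = 1/6 ↔ 1/3 = 1/6
¬B ↔ (B ↔ A) = 0 ↔ 1/6 = 0
¬(¬B ↔ (B ↔ A)) = ¬0 = 1
((B → B) ↔ (B → C)) ↔ ¬(¬B ↔ (B ↔ A)) = 1 ↔ 1 = 1
B → A = 1/6 → 1/3 = 1
¬(B → A) = ¬1 = 0
A ↔ ¬(B → A) = 1/3 ↔ 0 = 0
(((B → B) ↔ (B → C)) ↔ ¬(¬B ↔ (B ↔ A))) → (A ↔ ¬(B → A)) = 1 → 0 = 0
(((¬C ↔ C) ↔ (B → C)) ↔ ((C ↔ (C ↔ A)) → ((C ↔ B) → A))) ↔ ((((B → B) ↔ (B → C)) ↔ ¬(¬B ↔ (B ↔ A))) → (A ↔ ¬(B → A))) = 0 ↔ 0 = 1
B → C = 1/6 → 1/2 = 1
¬B = ¬1/6 = 0
(B → C) ↔ ¬B = 1 ↔ 0 = 0
¬A = ¬1/3 = 0
C → B = 1/2 → 1/6 = 1/6
¬A ↔ (C → B) = 0 ↔ 1/6 = 0
C → C = 1/2 → 1/2 = 1
(¬A ↔ (C → B)) ↔ (C → C) = 0 ↔ 1 = 0
((B → C) ↔ ¬B) → ((¬A ↔ (C → B)) ↔ (C → C)) = 0 → 0 = 1
A → A = 1/3 → 1/3 = 1
(A → A) ↔ B = 1 ↔ 1/6 = 1/6
B → B = 1/6 → 1/6 = 1
(B → B) → A = 1 → 1/3 = 1/3
((A → A) ↔ B) ↔ ((B → B) → A) = 1/6 ↔ 1/3 = 1/6
(((B → C) ↔ ¬B) → ((¬A ↔ (C → B)) ↔ (C → C))) ↔ (((A → A) ↔ B) ↔ ((B → B) → A)) = 1 ↔ 1/6 = 1/6
A ↔ C = 1/3 ↔ 1/2 = 1/3
B → (A ↔ C) = 1/6 → 1/3 = 1
A → C = 1/3 → 1/2 = 1
C → (A → C) = 1/2 → 1 = 1
(B → (A ↔ C)) ↔ (C → (A → C)) = 1 ↔ 1 = 1
B ↔ B = 1/6 ↔ 1/6 = 1
((B → (A ↔ C)) ↔ (C → (A → C))) ↔ (B ↔ B) = 1 ↔ 1 = 1
((((B → C) ↔ ¬B) → ((¬A ↔ (C → B)) ↔ (C → C))) ↔ (((A → A) ↔ B) ↔ ((B → B) → A))) → (((B → (A ↔ C)) ↔ (C → (A → C))) ↔ (B ↔ B)) = 1/6 → 1 = 1
((((¬C ↔ C) ↔ (B → C)) ↔ ((C ↔ (C ↔ A)) → ((C ↔ B) → A))) ↔ ((((B → B) ↔ (B → C)) ↔ ¬(¬B ↔ (B ↔ A))) → (A ↔ ¬(B → A)))) ↔ (((((B → C) ↔ ¬B) → ((¬A ↔ (C → B)) ↔ (C → C))) ↔ (((A → A) ↔ B) ↔ ((B → B) → A))) → (((B → (A ↔ C)) ↔ (C → (A → C))) ↔ (B ↔ B))) = 1 ↔ 1 = 1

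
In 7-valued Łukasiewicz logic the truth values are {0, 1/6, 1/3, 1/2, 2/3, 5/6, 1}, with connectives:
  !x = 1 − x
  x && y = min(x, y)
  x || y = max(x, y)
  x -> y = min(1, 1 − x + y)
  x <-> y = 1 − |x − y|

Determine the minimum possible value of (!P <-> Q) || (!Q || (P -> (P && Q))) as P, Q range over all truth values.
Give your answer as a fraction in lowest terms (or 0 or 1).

1/2

Take P = 1, Q = 1/2:
!P = !1 = 0
!P <-> Q = 0 <-> 1/2 = 1/2
!Q = !1/2 = 1/2
P && Q = 1 && 1/2 = 1/2
P -> (P && Q) = 1 -> 1/2 = 1/2
!Q || (P -> (P && Q)) = 1/2 || 1/2 = 1/2
(!P <-> Q) || (!Q || (P -> (P && Q))) = 1/2 || 1/2 = 1/2
No assignment yields a value below 1/2, so this is the minimum.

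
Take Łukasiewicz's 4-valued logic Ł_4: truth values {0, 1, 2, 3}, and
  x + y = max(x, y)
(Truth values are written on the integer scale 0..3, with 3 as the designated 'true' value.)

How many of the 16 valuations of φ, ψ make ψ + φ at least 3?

φ = 0, ψ = 0 ↦ 0  <
φ = 0, ψ = 1 ↦ 1  <
φ = 0, ψ = 2 ↦ 2  <
φ = 0, ψ = 3 ↦ 3  ≥
φ = 1, ψ = 0 ↦ 1  <
φ = 1, ψ = 1 ↦ 1  <
φ = 1, ψ = 2 ↦ 2  <
φ = 1, ψ = 3 ↦ 3  ≥
φ = 2, ψ = 0 ↦ 2  <
φ = 2, ψ = 1 ↦ 2  <
φ = 2, ψ = 2 ↦ 2  <
φ = 2, ψ = 3 ↦ 3  ≥
φ = 3, ψ = 0 ↦ 3  ≥
φ = 3, ψ = 1 ↦ 3  ≥
φ = 3, ψ = 2 ↦ 3  ≥
φ = 3, ψ = 3 ↦ 3  ≥
So 7 of the 16 assignments meet the threshold.

7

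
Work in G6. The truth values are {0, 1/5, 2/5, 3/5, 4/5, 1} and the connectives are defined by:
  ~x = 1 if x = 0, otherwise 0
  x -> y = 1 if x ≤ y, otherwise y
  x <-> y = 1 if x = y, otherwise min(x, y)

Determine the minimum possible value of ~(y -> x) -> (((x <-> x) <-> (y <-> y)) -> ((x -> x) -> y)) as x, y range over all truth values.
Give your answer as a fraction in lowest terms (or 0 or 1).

1/5

Take x = 0, y = 1/5:
y -> x = 1/5 -> 0 = 0
~(y -> x) = ~0 = 1
x <-> x = 0 <-> 0 = 1
y <-> y = 1/5 <-> 1/5 = 1
(x <-> x) <-> (y <-> y) = 1 <-> 1 = 1
x -> x = 0 -> 0 = 1
(x -> x) -> y = 1 -> 1/5 = 1/5
((x <-> x) <-> (y <-> y)) -> ((x -> x) -> y) = 1 -> 1/5 = 1/5
~(y -> x) -> (((x <-> x) <-> (y <-> y)) -> ((x -> x) -> y)) = 1 -> 1/5 = 1/5
No assignment yields a value below 1/5, so this is the minimum.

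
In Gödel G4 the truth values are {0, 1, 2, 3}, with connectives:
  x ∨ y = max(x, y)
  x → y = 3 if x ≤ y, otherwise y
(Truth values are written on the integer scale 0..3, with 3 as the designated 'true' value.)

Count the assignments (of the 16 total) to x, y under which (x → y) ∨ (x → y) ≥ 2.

x = 0, y = 0 ↦ 3  ≥
x = 0, y = 1 ↦ 3  ≥
x = 0, y = 2 ↦ 3  ≥
x = 0, y = 3 ↦ 3  ≥
x = 1, y = 0 ↦ 0  <
x = 1, y = 1 ↦ 3  ≥
x = 1, y = 2 ↦ 3  ≥
x = 1, y = 3 ↦ 3  ≥
x = 2, y = 0 ↦ 0  <
x = 2, y = 1 ↦ 1  <
x = 2, y = 2 ↦ 3  ≥
x = 2, y = 3 ↦ 3  ≥
x = 3, y = 0 ↦ 0  <
x = 3, y = 1 ↦ 1  <
x = 3, y = 2 ↦ 2  ≥
x = 3, y = 3 ↦ 3  ≥
So 11 of the 16 assignments meet the threshold.

11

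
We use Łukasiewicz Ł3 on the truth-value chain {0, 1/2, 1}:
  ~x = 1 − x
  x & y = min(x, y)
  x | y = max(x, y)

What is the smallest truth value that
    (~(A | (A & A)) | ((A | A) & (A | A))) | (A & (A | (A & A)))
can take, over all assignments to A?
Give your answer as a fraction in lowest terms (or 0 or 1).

1/2

Take A = 1/2:
A & A = 1/2 & 1/2 = 1/2
A | (A & A) = 1/2 | 1/2 = 1/2
~(A | (A & A)) = ~1/2 = 1/2
A | A = 1/2 | 1/2 = 1/2
A | A = 1/2 | 1/2 = 1/2
(A | A) & (A | A) = 1/2 & 1/2 = 1/2
~(A | (A & A)) | ((A | A) & (A | A)) = 1/2 | 1/2 = 1/2
A & A = 1/2 & 1/2 = 1/2
A | (A & A) = 1/2 | 1/2 = 1/2
A & (A | (A & A)) = 1/2 & 1/2 = 1/2
(~(A | (A & A)) | ((A | A) & (A | A))) | (A & (A | (A & A))) = 1/2 | 1/2 = 1/2
No assignment yields a value below 1/2, so this is the minimum.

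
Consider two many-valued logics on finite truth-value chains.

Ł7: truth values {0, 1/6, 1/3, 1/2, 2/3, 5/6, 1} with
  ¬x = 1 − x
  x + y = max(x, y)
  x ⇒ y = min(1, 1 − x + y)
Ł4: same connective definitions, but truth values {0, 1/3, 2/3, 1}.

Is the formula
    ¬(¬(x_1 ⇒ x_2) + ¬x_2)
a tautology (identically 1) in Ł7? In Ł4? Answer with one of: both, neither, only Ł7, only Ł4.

neither

In Ł7: at x_1 = 0, x_2 = 0 the value is 0 — not a tautology.
In Ł4: at x_1 = 0, x_2 = 0 the value is 0 — not a tautology.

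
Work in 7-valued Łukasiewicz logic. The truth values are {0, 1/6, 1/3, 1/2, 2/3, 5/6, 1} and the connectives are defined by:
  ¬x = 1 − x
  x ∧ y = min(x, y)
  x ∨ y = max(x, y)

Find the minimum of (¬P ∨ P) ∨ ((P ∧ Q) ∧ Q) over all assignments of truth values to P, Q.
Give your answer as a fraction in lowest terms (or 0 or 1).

Take P = 1/2, Q = 0:
¬P = ¬1/2 = 1/2
¬P ∨ P = 1/2 ∨ 1/2 = 1/2
P ∧ Q = 1/2 ∧ 0 = 0
(P ∧ Q) ∧ Q = 0 ∧ 0 = 0
(¬P ∨ P) ∨ ((P ∧ Q) ∧ Q) = 1/2 ∨ 0 = 1/2
No assignment yields a value below 1/2, so this is the minimum.

1/2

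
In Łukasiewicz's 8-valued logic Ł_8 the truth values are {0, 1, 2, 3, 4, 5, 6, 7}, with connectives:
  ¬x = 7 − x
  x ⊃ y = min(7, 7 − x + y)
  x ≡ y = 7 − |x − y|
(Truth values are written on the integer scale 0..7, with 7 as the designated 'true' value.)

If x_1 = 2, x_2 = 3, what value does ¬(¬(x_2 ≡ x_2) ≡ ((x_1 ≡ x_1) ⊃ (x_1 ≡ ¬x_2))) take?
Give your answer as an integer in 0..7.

x_2 ≡ x_2 = 3 ≡ 3 = 7
¬(x_2 ≡ x_2) = ¬7 = 0
x_1 ≡ x_1 = 2 ≡ 2 = 7
¬x_2 = ¬3 = 4
x_1 ≡ ¬x_2 = 2 ≡ 4 = 5
(x_1 ≡ x_1) ⊃ (x_1 ≡ ¬x_2) = 7 ⊃ 5 = 5
¬(x_2 ≡ x_2) ≡ ((x_1 ≡ x_1) ⊃ (x_1 ≡ ¬x_2)) = 0 ≡ 5 = 2
¬(¬(x_2 ≡ x_2) ≡ ((x_1 ≡ x_1) ⊃ (x_1 ≡ ¬x_2))) = ¬2 = 5

5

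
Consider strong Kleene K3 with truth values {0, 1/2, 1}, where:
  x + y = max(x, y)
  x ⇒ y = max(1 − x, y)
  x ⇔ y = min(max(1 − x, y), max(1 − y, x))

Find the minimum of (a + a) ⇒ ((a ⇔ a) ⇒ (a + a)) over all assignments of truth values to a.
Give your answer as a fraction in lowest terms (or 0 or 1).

Take a = 1/2:
a + a = 1/2 + 1/2 = 1/2
a ⇔ a = 1/2 ⇔ 1/2 = 1/2
a + a = 1/2 + 1/2 = 1/2
(a ⇔ a) ⇒ (a + a) = 1/2 ⇒ 1/2 = 1/2
(a + a) ⇒ ((a ⇔ a) ⇒ (a + a)) = 1/2 ⇒ 1/2 = 1/2
No assignment yields a value below 1/2, so this is the minimum.

1/2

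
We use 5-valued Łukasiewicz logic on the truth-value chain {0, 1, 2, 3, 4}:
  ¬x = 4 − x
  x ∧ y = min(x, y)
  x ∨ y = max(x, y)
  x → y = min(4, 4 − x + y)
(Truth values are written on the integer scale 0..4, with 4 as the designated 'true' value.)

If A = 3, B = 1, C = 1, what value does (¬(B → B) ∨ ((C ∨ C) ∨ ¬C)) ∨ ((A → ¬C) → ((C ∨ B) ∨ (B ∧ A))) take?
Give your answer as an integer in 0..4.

3

B → B = 1 → 1 = 4
¬(B → B) = ¬4 = 0
C ∨ C = 1 ∨ 1 = 1
¬C = ¬1 = 3
(C ∨ C) ∨ ¬C = 1 ∨ 3 = 3
¬(B → B) ∨ ((C ∨ C) ∨ ¬C) = 0 ∨ 3 = 3
¬C = ¬1 = 3
A → ¬C = 3 → 3 = 4
C ∨ B = 1 ∨ 1 = 1
B ∧ A = 1 ∧ 3 = 1
(C ∨ B) ∨ (B ∧ A) = 1 ∨ 1 = 1
(A → ¬C) → ((C ∨ B) ∨ (B ∧ A)) = 4 → 1 = 1
(¬(B → B) ∨ ((C ∨ C) ∨ ¬C)) ∨ ((A → ¬C) → ((C ∨ B) ∨ (B ∧ A))) = 3 ∨ 1 = 3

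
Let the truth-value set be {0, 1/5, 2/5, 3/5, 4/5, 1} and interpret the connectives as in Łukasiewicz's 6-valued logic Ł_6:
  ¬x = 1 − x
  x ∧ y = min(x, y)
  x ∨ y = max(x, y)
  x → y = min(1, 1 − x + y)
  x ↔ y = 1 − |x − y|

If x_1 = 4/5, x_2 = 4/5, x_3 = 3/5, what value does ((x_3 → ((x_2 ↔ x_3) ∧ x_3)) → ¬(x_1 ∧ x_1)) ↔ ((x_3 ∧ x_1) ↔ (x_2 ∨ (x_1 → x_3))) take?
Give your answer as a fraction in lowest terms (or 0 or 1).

2/5

x_2 ↔ x_3 = 4/5 ↔ 3/5 = 4/5
(x_2 ↔ x_3) ∧ x_3 = 4/5 ∧ 3/5 = 3/5
x_3 → ((x_2 ↔ x_3) ∧ x_3) = 3/5 → 3/5 = 1
x_1 ∧ x_1 = 4/5 ∧ 4/5 = 4/5
¬(x_1 ∧ x_1) = ¬4/5 = 1/5
(x_3 → ((x_2 ↔ x_3) ∧ x_3)) → ¬(x_1 ∧ x_1) = 1 → 1/5 = 1/5
x_3 ∧ x_1 = 3/5 ∧ 4/5 = 3/5
x_1 → x_3 = 4/5 → 3/5 = 4/5
x_2 ∨ (x_1 → x_3) = 4/5 ∨ 4/5 = 4/5
(x_3 ∧ x_1) ↔ (x_2 ∨ (x_1 → x_3)) = 3/5 ↔ 4/5 = 4/5
((x_3 → ((x_2 ↔ x_3) ∧ x_3)) → ¬(x_1 ∧ x_1)) ↔ ((x_3 ∧ x_1) ↔ (x_2 ∨ (x_1 → x_3))) = 1/5 ↔ 4/5 = 2/5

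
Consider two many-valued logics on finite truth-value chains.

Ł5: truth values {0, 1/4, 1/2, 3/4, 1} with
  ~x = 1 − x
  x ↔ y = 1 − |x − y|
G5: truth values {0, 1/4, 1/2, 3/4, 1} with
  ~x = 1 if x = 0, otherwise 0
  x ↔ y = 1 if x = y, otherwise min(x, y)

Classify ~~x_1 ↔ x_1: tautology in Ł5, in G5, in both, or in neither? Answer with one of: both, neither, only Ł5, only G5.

In Ł5: every assignment gives 1 — tautology.
In G5: at x_1 = 1/4 the value is 1/4 — not a tautology.

only Ł5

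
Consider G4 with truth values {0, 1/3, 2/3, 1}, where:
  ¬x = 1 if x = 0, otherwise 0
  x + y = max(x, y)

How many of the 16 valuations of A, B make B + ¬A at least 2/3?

10

A = 0, B = 0 ↦ 1  ≥
A = 0, B = 1/3 ↦ 1  ≥
A = 0, B = 2/3 ↦ 1  ≥
A = 0, B = 1 ↦ 1  ≥
A = 1/3, B = 0 ↦ 0  <
A = 1/3, B = 1/3 ↦ 1/3  <
A = 1/3, B = 2/3 ↦ 2/3  ≥
A = 1/3, B = 1 ↦ 1  ≥
A = 2/3, B = 0 ↦ 0  <
A = 2/3, B = 1/3 ↦ 1/3  <
A = 2/3, B = 2/3 ↦ 2/3  ≥
A = 2/3, B = 1 ↦ 1  ≥
A = 1, B = 0 ↦ 0  <
A = 1, B = 1/3 ↦ 1/3  <
A = 1, B = 2/3 ↦ 2/3  ≥
A = 1, B = 1 ↦ 1  ≥
So 10 of the 16 assignments meet the threshold.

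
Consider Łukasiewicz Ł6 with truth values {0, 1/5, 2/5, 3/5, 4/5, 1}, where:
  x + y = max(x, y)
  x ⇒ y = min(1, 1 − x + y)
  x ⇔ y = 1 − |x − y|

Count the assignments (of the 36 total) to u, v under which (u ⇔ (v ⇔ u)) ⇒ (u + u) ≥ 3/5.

value 1: 14 assignments (counts)
value 4/5: 10 assignments (counts)
value 3/5: 6 assignments (counts)
value 2/5: 3 assignments
value 1/5: 2 assignments
value 0: 1 assignment
So 30 of the 36 assignments meet the threshold.

30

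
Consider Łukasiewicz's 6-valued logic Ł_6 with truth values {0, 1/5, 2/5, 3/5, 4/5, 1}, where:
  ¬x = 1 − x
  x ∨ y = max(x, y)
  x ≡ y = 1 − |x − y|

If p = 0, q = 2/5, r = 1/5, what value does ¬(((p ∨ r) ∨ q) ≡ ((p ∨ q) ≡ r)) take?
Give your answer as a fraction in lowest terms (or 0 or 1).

p ∨ r = 0 ∨ 1/5 = 1/5
(p ∨ r) ∨ q = 1/5 ∨ 2/5 = 2/5
p ∨ q = 0 ∨ 2/5 = 2/5
(p ∨ q) ≡ r = 2/5 ≡ 1/5 = 4/5
((p ∨ r) ∨ q) ≡ ((p ∨ q) ≡ r) = 2/5 ≡ 4/5 = 3/5
¬(((p ∨ r) ∨ q) ≡ ((p ∨ q) ≡ r)) = ¬3/5 = 2/5

2/5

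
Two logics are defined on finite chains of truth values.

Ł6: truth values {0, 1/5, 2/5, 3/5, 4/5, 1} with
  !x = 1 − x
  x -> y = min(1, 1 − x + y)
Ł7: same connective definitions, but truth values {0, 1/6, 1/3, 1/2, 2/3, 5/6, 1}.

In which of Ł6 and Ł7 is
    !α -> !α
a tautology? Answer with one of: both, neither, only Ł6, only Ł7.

both

In Ł6: every assignment gives 1 — tautology.
In Ł7: every assignment gives 1 — tautology.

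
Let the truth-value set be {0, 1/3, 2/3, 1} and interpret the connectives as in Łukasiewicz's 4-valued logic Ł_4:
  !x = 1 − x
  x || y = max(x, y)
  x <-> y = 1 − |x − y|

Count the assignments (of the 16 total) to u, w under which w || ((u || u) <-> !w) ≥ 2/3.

u = 0, w = 0 ↦ 0  <
u = 0, w = 1/3 ↦ 1/3  <
u = 0, w = 2/3 ↦ 2/3  ≥
u = 0, w = 1 ↦ 1  ≥
u = 1/3, w = 0 ↦ 1/3  <
u = 1/3, w = 1/3 ↦ 2/3  ≥
u = 1/3, w = 2/3 ↦ 1  ≥
u = 1/3, w = 1 ↦ 1  ≥
u = 2/3, w = 0 ↦ 2/3  ≥
u = 2/3, w = 1/3 ↦ 1  ≥
u = 2/3, w = 2/3 ↦ 2/3  ≥
u = 2/3, w = 1 ↦ 1  ≥
u = 1, w = 0 ↦ 1  ≥
u = 1, w = 1/3 ↦ 2/3  ≥
u = 1, w = 2/3 ↦ 2/3  ≥
u = 1, w = 1 ↦ 1  ≥
So 13 of the 16 assignments meet the threshold.

13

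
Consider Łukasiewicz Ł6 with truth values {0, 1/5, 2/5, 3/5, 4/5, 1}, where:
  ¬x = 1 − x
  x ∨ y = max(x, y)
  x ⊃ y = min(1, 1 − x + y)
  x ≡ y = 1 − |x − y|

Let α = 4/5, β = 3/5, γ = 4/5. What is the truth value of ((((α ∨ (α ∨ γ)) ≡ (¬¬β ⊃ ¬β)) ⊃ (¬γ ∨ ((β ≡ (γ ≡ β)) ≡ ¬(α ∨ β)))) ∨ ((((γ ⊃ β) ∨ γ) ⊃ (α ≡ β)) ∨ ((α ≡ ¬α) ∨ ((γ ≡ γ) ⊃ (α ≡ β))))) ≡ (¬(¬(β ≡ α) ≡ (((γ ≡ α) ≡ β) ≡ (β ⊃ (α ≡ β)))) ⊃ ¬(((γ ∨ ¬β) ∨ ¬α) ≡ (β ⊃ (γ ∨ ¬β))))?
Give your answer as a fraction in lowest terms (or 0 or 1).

α ∨ γ = 4/5 ∨ 4/5 = 4/5
α ∨ (α ∨ γ) = 4/5 ∨ 4/5 = 4/5
¬β = ¬3/5 = 2/5
¬¬β = ¬2/5 = 3/5
¬β = ¬3/5 = 2/5
¬¬β ⊃ ¬β = 3/5 ⊃ 2/5 = 4/5
(α ∨ (α ∨ γ)) ≡ (¬¬β ⊃ ¬β) = 4/5 ≡ 4/5 = 1
¬γ = ¬4/5 = 1/5
γ ≡ β = 4/5 ≡ 3/5 = 4/5
β ≡ (γ ≡ β) = 3/5 ≡ 4/5 = 4/5
α ∨ β = 4/5 ∨ 3/5 = 4/5
¬(α ∨ β) = ¬4/5 = 1/5
(β ≡ (γ ≡ β)) ≡ ¬(α ∨ β) = 4/5 ≡ 1/5 = 2/5
¬γ ∨ ((β ≡ (γ ≡ β)) ≡ ¬(α ∨ β)) = 1/5 ∨ 2/5 = 2/5
((α ∨ (α ∨ γ)) ≡ (¬¬β ⊃ ¬β)) ⊃ (¬γ ∨ ((β ≡ (γ ≡ β)) ≡ ¬(α ∨ β))) = 1 ⊃ 2/5 = 2/5
γ ⊃ β = 4/5 ⊃ 3/5 = 4/5
(γ ⊃ β) ∨ γ = 4/5 ∨ 4/5 = 4/5
α ≡ β = 4/5 ≡ 3/5 = 4/5
((γ ⊃ β) ∨ γ) ⊃ (α ≡ β) = 4/5 ⊃ 4/5 = 1
¬α = ¬4/5 = 1/5
α ≡ ¬α = 4/5 ≡ 1/5 = 2/5
γ ≡ γ = 4/5 ≡ 4/5 = 1
α ≡ β = 4/5 ≡ 3/5 = 4/5
(γ ≡ γ) ⊃ (α ≡ β) = 1 ⊃ 4/5 = 4/5
(α ≡ ¬α) ∨ ((γ ≡ γ) ⊃ (α ≡ β)) = 2/5 ∨ 4/5 = 4/5
(((γ ⊃ β) ∨ γ) ⊃ (α ≡ β)) ∨ ((α ≡ ¬α) ∨ ((γ ≡ γ) ⊃ (α ≡ β))) = 1 ∨ 4/5 = 1
(((α ∨ (α ∨ γ)) ≡ (¬¬β ⊃ ¬β)) ⊃ (¬γ ∨ ((β ≡ (γ ≡ β)) ≡ ¬(α ∨ β)))) ∨ ((((γ ⊃ β) ∨ γ) ⊃ (α ≡ β)) ∨ ((α ≡ ¬α) ∨ ((γ ≡ γ) ⊃ (α ≡ β)))) = 2/5 ∨ 1 = 1
β ≡ α = 3/5 ≡ 4/5 = 4/5
¬(β ≡ α) = ¬4/5 = 1/5
γ ≡ α = 4/5 ≡ 4/5 = 1
(γ ≡ α) ≡ β = 1 ≡ 3/5 = 3/5
α ≡ β = 4/5 ≡ 3/5 = 4/5
β ⊃ (α ≡ β) = 3/5 ⊃ 4/5 = 1
((γ ≡ α) ≡ β) ≡ (β ⊃ (α ≡ β)) = 3/5 ≡ 1 = 3/5
¬(β ≡ α) ≡ (((γ ≡ α) ≡ β) ≡ (β ⊃ (α ≡ β))) = 1/5 ≡ 3/5 = 3/5
¬(¬(β ≡ α) ≡ (((γ ≡ α) ≡ β) ≡ (β ⊃ (α ≡ β)))) = ¬3/5 = 2/5
¬β = ¬3/5 = 2/5
γ ∨ ¬β = 4/5 ∨ 2/5 = 4/5
¬α = ¬4/5 = 1/5
(γ ∨ ¬β) ∨ ¬α = 4/5 ∨ 1/5 = 4/5
¬β = ¬3/5 = 2/5
γ ∨ ¬β = 4/5 ∨ 2/5 = 4/5
β ⊃ (γ ∨ ¬β) = 3/5 ⊃ 4/5 = 1
((γ ∨ ¬β) ∨ ¬α) ≡ (β ⊃ (γ ∨ ¬β)) = 4/5 ≡ 1 = 4/5
¬(((γ ∨ ¬β) ∨ ¬α) ≡ (β ⊃ (γ ∨ ¬β))) = ¬4/5 = 1/5
¬(¬(β ≡ α) ≡ (((γ ≡ α) ≡ β) ≡ (β ⊃ (α ≡ β)))) ⊃ ¬(((γ ∨ ¬β) ∨ ¬α) ≡ (β ⊃ (γ ∨ ¬β))) = 2/5 ⊃ 1/5 = 4/5
((((α ∨ (α ∨ γ)) ≡ (¬¬β ⊃ ¬β)) ⊃ (¬γ ∨ ((β ≡ (γ ≡ β)) ≡ ¬(α ∨ β)))) ∨ ((((γ ⊃ β) ∨ γ) ⊃ (α ≡ β)) ∨ ((α ≡ ¬α) ∨ ((γ ≡ γ) ⊃ (α ≡ β))))) ≡ (¬(¬(β ≡ α) ≡ (((γ ≡ α) ≡ β) ≡ (β ⊃ (α ≡ β)))) ⊃ ¬(((γ ∨ ¬β) ∨ ¬α) ≡ (β ⊃ (γ ∨ ¬β)))) = 1 ≡ 4/5 = 4/5

4/5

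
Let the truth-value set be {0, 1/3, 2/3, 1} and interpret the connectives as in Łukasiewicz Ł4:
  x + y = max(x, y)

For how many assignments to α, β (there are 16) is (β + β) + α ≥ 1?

α = 0, β = 0 ↦ 0  <
α = 0, β = 1/3 ↦ 1/3  <
α = 0, β = 2/3 ↦ 2/3  <
α = 0, β = 1 ↦ 1  ≥
α = 1/3, β = 0 ↦ 1/3  <
α = 1/3, β = 1/3 ↦ 1/3  <
α = 1/3, β = 2/3 ↦ 2/3  <
α = 1/3, β = 1 ↦ 1  ≥
α = 2/3, β = 0 ↦ 2/3  <
α = 2/3, β = 1/3 ↦ 2/3  <
α = 2/3, β = 2/3 ↦ 2/3  <
α = 2/3, β = 1 ↦ 1  ≥
α = 1, β = 0 ↦ 1  ≥
α = 1, β = 1/3 ↦ 1  ≥
α = 1, β = 2/3 ↦ 1  ≥
α = 1, β = 1 ↦ 1  ≥
So 7 of the 16 assignments meet the threshold.

7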